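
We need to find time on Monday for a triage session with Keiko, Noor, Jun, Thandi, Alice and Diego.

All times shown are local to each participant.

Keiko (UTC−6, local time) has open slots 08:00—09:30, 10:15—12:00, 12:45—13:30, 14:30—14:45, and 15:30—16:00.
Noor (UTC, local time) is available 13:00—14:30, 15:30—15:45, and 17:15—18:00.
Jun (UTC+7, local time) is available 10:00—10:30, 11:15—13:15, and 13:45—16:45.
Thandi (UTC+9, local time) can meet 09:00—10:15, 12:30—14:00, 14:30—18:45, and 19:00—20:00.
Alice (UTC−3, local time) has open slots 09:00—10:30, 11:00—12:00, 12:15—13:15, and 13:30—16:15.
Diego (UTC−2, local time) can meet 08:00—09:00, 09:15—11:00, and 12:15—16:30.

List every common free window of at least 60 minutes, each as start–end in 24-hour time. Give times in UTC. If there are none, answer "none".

none

Keiko → UTC: 14:00–15:30, 16:15–18:00, 18:45–19:30, 20:30–20:45, 21:30–22:00.
Noor → UTC: 13:00–14:30, 15:30–15:45, 17:15–18:00.
Jun → UTC: 03:00–03:30, 04:15–06:15, 06:45–09:45.
Thandi → UTC: 00:00–01:15, 03:30–05:00, 05:30–09:45, 10:00–11:00.
Alice → UTC: 12:00–13:30, 14:00–15:00, 15:15–16:15, 16:30–19:15.
Diego → UTC: 10:00–11:00, 11:15–13:00, 14:15–18:30.
Keiko ∩ Noor: 14:00–14:30, 17:15–18:00.
Keiko ∩ Noor ∩ Jun: (none).
Keiko ∩ Noor ∩ Jun ∩ Thandi: (none).
Keiko ∩ Noor ∩ Jun ∩ Thandi ∩ Alice: (none).
Keiko ∩ Noor ∩ Jun ∩ Thandi ∩ Alice ∩ Diego: (none).
Windows ≥ 60 min: (none).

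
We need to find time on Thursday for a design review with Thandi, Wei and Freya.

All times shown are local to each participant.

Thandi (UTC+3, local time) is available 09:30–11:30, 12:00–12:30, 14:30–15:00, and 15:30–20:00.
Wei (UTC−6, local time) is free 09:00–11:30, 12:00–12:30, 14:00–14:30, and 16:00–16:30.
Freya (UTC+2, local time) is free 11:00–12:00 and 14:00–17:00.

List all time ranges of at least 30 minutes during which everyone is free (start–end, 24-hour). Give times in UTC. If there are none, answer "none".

Thandi → UTC: 06:30–08:30, 09:00–09:30, 11:30–12:00, 12:30–17:00.
Wei → UTC: 15:00–17:30, 18:00–18:30, 20:00–20:30, 22:00–22:30.
Freya → UTC: 09:00–10:00, 12:00–15:00.
Thandi ∩ Wei: 15:00–17:00.
Thandi ∩ Wei ∩ Freya: (none).
Windows ≥ 30 min: (none).

none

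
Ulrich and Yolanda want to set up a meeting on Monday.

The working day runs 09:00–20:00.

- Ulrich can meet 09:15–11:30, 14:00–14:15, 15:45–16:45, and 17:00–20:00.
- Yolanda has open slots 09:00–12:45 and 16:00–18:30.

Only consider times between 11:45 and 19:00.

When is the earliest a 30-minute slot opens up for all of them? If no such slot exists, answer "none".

16:00

Ulrich ∩ Yolanda: 09:15–11:30, 16:00–16:45, 17:00–18:30.
Restricted to 11:45–19:00: 16:00–16:45, 17:00–18:30.
Windows ≥ 30 min: 16:00–16:45, 17:00–18:30.
Earliest such window starts at 16:00.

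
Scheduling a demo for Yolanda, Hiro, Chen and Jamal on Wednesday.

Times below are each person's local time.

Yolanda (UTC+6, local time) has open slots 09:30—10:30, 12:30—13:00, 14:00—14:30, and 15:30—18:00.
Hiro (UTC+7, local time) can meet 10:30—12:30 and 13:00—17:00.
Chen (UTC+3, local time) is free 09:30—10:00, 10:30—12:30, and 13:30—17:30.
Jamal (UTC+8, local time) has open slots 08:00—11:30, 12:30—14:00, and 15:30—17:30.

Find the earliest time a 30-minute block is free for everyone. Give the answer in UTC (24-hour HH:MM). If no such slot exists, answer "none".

08:00

Yolanda → UTC: 03:30–04:30, 06:30–07:00, 08:00–08:30, 09:30–12:00.
Hiro → UTC: 03:30–05:30, 06:00–10:00.
Chen → UTC: 06:30–07:00, 07:30–09:30, 10:30–14:30.
Jamal → UTC: 00:00–03:30, 04:30–06:00, 07:30–09:30.
Yolanda ∩ Hiro: 03:30–04:30, 06:30–07:00, 08:00–08:30, 09:30–10:00.
Yolanda ∩ Hiro ∩ Chen: 06:30–07:00, 08:00–08:30.
Yolanda ∩ Hiro ∩ Chen ∩ Jamal: 08:00–08:30.
Windows ≥ 30 min: 08:00–08:30.
Earliest such window starts at 08:00.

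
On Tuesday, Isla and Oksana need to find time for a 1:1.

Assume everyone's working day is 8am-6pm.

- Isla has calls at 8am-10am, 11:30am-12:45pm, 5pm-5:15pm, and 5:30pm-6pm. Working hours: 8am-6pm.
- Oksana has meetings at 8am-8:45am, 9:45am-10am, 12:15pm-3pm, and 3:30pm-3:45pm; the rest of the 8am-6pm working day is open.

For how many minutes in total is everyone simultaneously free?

Isla free within 08:00–18:00: 10:00–11:30, 12:45–17:00, 17:15–17:30.
Oksana free within 08:00–18:00: 08:45–09:45, 10:00–12:15, 15:00–15:30, 15:45–18:00.
Isla ∩ Oksana: 10:00–11:30, 15:00–15:30, 15:45–17:00, 17:15–17:30.
Total common minutes: 90 + 30 + 75 + 15 = 210.

210 minutes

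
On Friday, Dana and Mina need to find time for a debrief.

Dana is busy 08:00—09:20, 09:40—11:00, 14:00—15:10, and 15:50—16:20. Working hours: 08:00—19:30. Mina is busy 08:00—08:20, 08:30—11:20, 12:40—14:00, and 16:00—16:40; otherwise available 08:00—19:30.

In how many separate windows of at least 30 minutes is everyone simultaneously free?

3

Dana free within 08:00–19:30: 09:20–09:40, 11:00–14:00, 15:10–15:50, 16:20–19:30.
Mina free within 08:00–19:30: 08:20–08:30, 11:20–12:40, 14:00–16:00, 16:40–19:30.
Dana ∩ Mina: 11:20–12:40, 15:10–15:50, 16:40–19:30.
Windows ≥ 30 min: 11:20–12:40, 15:10–15:50, 16:40–19:30.
That's 3 windows.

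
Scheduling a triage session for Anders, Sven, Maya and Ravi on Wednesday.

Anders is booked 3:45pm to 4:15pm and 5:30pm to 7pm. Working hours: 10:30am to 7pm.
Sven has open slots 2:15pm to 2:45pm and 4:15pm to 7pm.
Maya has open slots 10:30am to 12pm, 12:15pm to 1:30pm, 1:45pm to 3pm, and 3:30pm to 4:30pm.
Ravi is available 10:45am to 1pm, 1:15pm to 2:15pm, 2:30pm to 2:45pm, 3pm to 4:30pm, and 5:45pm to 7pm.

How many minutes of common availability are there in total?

Anders free within 10:30–19:00: 10:30–15:45, 16:15–17:30.
Anders ∩ Sven: 14:15–14:45, 16:15–17:30.
Anders ∩ Sven ∩ Maya: 14:15–14:45, 16:15–16:30.
Anders ∩ Sven ∩ Maya ∩ Ravi: 14:30–14:45, 16:15–16:30.
Total common minutes: 15 + 15 = 30.

30 minutes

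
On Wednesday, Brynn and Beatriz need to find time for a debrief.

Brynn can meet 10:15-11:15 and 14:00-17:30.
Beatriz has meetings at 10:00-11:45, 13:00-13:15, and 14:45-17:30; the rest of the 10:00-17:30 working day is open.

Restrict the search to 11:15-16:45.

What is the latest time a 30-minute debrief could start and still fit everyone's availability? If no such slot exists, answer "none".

Beatriz free within 10:00–17:30: 11:45–13:00, 13:15–14:45.
Brynn ∩ Beatriz: 14:00–14:45.
Restricted to 11:15–16:45: 14:00–14:45.
Windows ≥ 30 min: 14:00–14:45.
Latest start in the last window 14:00–14:45 is 14:45 − 30 min = 14:15.

14:15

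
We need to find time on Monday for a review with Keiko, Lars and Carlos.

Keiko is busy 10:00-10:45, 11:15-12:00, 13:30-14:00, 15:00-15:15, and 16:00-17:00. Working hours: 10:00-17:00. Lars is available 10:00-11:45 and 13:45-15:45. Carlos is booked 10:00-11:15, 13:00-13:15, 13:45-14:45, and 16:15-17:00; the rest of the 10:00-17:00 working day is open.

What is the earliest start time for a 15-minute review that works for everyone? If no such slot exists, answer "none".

Keiko free within 10:00–17:00: 10:45–11:15, 12:00–13:30, 14:00–15:00, 15:15–16:00.
Carlos free within 10:00–17:00: 11:15–13:00, 13:15–13:45, 14:45–16:15.
Keiko ∩ Lars: 10:45–11:15, 14:00–15:00, 15:15–15:45.
Keiko ∩ Lars ∩ Carlos: 14:45–15:00, 15:15–15:45.
Windows ≥ 15 min: 14:45–15:00, 15:15–15:45.
Earliest such window starts at 14:45.

14:45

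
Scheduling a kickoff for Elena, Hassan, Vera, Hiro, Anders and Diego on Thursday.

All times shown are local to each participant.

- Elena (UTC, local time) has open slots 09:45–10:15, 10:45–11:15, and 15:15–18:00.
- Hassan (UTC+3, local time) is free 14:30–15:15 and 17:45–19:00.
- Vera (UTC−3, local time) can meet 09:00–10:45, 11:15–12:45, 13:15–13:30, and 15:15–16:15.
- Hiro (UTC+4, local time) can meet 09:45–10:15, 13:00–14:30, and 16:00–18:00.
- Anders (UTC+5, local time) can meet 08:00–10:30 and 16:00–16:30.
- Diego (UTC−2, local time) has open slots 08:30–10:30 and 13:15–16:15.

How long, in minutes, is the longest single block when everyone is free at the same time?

0 minutes

Elena → UTC: 09:45–10:15, 10:45–11:15, 15:15–18:00.
Hassan → UTC: 11:30–12:15, 14:45–16:00.
Vera → UTC: 12:00–13:45, 14:15–15:45, 16:15–16:30, 18:15–19:15.
Hiro → UTC: 05:45–06:15, 09:00–10:30, 12:00–14:00.
Anders → UTC: 03:00–05:30, 11:00–11:30.
Diego → UTC: 10:30–12:30, 15:15–18:15.
Elena ∩ Hassan: 15:15–16:00.
Elena ∩ Hassan ∩ Vera: 15:15–15:45.
Elena ∩ Hassan ∩ Vera ∩ Hiro: (none).
Elena ∩ Hassan ∩ Vera ∩ Hiro ∩ Anders: (none).
Elena ∩ Hassan ∩ Vera ∩ Hiro ∩ Anders ∩ Diego: (none).
No common window.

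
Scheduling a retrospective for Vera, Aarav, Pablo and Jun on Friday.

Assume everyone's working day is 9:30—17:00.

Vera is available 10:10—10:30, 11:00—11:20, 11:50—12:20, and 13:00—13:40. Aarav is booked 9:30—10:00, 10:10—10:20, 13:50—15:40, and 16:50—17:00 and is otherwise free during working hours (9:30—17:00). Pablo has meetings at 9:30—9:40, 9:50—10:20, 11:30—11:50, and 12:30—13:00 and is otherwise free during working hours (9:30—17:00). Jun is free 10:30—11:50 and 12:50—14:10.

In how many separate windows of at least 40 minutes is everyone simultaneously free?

Aarav free within 09:30–17:00: 10:00–10:10, 10:20–13:50, 15:40–16:50.
Pablo free within 09:30–17:00: 09:40–09:50, 10:20–11:30, 11:50–12:30, 13:00–17:00.
Vera ∩ Aarav: 10:20–10:30, 11:00–11:20, 11:50–12:20, 13:00–13:40.
Vera ∩ Aarav ∩ Pablo: 10:20–10:30, 11:00–11:20, 11:50–12:20, 13:00–13:40.
Vera ∩ Aarav ∩ Pablo ∩ Jun: 11:00–11:20, 13:00–13:40.
Windows ≥ 40 min: 13:00–13:40.
That's 1 window.

1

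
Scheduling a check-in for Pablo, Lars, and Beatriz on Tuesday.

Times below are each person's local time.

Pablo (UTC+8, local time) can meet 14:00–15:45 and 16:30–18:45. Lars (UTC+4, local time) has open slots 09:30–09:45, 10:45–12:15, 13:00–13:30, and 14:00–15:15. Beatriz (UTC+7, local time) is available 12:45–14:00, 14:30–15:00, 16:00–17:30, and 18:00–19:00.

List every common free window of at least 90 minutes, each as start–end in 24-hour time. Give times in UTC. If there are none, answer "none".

Pablo → UTC: 06:00–07:45, 08:30–10:45.
Lars → UTC: 05:30–05:45, 06:45–08:15, 09:00–09:30, 10:00–11:15.
Beatriz → UTC: 05:45–07:00, 07:30–08:00, 09:00–10:30, 11:00–12:00.
Pablo ∩ Lars: 06:45–07:45, 09:00–09:30, 10:00–10:45.
Pablo ∩ Lars ∩ Beatriz: 06:45–07:00, 07:30–07:45, 09:00–09:30, 10:00–10:30.
Windows ≥ 90 min: (none).

none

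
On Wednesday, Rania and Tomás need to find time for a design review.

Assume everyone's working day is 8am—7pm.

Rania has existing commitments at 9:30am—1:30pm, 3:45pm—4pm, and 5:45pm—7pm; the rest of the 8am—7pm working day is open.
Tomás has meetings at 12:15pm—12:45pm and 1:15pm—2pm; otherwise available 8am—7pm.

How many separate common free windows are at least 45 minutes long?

3

Rania free within 08:00–19:00: 08:00–09:30, 13:30–15:45, 16:00–17:45.
Tomás free within 08:00–19:00: 08:00–12:15, 12:45–13:15, 14:00–19:00.
Rania ∩ Tomás: 08:00–09:30, 14:00–15:45, 16:00–17:45.
Windows ≥ 45 min: 08:00–09:30, 14:00–15:45, 16:00–17:45.
That's 3 windows.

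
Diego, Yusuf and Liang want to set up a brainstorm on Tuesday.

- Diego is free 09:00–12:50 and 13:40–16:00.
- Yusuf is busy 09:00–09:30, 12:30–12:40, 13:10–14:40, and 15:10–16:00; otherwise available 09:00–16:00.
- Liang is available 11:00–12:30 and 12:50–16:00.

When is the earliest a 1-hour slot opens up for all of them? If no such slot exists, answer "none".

Yusuf free within 09:00–16:00: 09:30–12:30, 12:40–13:10, 14:40–15:10.
Diego ∩ Yusuf: 09:30–12:30, 12:40–12:50, 14:40–15:10.
Diego ∩ Yusuf ∩ Liang: 11:00–12:30, 14:40–15:10.
Windows ≥ 60 min: 11:00–12:30.
Earliest such window starts at 11:00.

11:00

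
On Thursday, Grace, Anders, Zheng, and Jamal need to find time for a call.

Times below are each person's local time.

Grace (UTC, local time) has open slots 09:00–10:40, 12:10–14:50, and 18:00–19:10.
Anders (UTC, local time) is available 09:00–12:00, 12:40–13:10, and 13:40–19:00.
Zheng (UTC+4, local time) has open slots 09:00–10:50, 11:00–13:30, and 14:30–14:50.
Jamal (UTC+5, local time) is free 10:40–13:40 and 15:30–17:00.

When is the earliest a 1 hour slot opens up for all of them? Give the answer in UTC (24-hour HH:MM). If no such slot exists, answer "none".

none

Grace → UTC: 09:00–10:40, 12:10–14:50, 18:00–19:10.
Anders → UTC: 09:00–12:00, 12:40–13:10, 13:40–19:00.
Zheng → UTC: 05:00–06:50, 07:00–09:30, 10:30–10:50.
Jamal → UTC: 05:40–08:40, 10:30–12:00.
Grace ∩ Anders: 09:00–10:40, 12:40–13:10, 13:40–14:50, 18:00–19:00.
Grace ∩ Anders ∩ Zheng: 09:00–09:30, 10:30–10:40.
Grace ∩ Anders ∩ Zheng ∩ Jamal: 10:30–10:40.
Windows ≥ 60 min: (none).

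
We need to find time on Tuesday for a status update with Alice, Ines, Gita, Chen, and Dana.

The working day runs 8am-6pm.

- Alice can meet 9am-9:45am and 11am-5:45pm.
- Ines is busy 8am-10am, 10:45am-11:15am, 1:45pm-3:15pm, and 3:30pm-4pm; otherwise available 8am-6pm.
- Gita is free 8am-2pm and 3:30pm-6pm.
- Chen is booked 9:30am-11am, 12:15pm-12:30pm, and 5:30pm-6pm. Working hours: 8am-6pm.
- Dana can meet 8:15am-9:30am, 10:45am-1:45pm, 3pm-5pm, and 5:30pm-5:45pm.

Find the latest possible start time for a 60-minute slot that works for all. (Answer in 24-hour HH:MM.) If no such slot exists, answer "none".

Ines free within 08:00–18:00: 10:00–10:45, 11:15–13:45, 15:15–15:30, 16:00–18:00.
Chen free within 08:00–18:00: 08:00–09:30, 11:00–12:15, 12:30–17:30.
Alice ∩ Ines: 11:15–13:45, 15:15–15:30, 16:00–17:45.
Alice ∩ Ines ∩ Gita: 11:15–13:45, 16:00–17:45.
Alice ∩ Ines ∩ Gita ∩ Chen: 11:15–12:15, 12:30–13:45, 16:00–17:30.
Alice ∩ Ines ∩ Gita ∩ Chen ∩ Dana: 11:15–12:15, 12:30–13:45, 16:00–17:00.
Windows ≥ 60 min: 11:15–12:15, 12:30–13:45, 16:00–17:00.
Latest start in the last window 16:00–17:00 is 17:00 − 60 min = 16:00.

16:00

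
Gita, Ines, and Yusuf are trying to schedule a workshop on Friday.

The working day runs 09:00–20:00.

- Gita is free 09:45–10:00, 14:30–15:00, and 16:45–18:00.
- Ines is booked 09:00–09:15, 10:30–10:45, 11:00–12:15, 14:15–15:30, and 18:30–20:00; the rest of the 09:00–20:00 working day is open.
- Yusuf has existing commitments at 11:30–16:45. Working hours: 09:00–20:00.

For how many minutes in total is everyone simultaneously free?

Ines free within 09:00–20:00: 09:15–10:30, 10:45–11:00, 12:15–14:15, 15:30–18:30.
Yusuf free within 09:00–20:00: 09:00–11:30, 16:45–20:00.
Gita ∩ Ines: 09:45–10:00, 16:45–18:00.
Gita ∩ Ines ∩ Yusuf: 09:45–10:00, 16:45–18:00.
Total common minutes: 15 + 75 = 90.

90 minutes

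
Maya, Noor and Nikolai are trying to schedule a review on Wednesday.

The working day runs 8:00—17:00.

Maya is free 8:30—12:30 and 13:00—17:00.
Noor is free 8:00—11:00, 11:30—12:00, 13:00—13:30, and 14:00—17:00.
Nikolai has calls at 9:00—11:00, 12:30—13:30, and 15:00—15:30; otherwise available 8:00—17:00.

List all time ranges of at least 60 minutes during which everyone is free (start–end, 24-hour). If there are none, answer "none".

14:00–15:00, 15:30–17:00

Nikolai free within 08:00–17:00: 08:00–09:00, 11:00–12:30, 13:30–15:00, 15:30–17:00.
Maya ∩ Noor: 08:30–11:00, 11:30–12:00, 13:00–13:30, 14:00–17:00.
Maya ∩ Noor ∩ Nikolai: 08:30–09:00, 11:30–12:00, 14:00–15:00, 15:30–17:00.
Windows ≥ 60 min: 14:00–15:00, 15:30–17:00.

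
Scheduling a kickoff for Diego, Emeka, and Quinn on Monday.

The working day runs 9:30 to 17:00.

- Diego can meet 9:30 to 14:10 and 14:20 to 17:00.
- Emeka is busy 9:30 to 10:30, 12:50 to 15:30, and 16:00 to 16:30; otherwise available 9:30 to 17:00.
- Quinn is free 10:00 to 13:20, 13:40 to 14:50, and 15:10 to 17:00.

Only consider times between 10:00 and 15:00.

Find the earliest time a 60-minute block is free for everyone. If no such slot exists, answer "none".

10:30

Emeka free within 09:30–17:00: 10:30–12:50, 15:30–16:00, 16:30–17:00.
Diego ∩ Emeka: 10:30–12:50, 15:30–16:00, 16:30–17:00.
Diego ∩ Emeka ∩ Quinn: 10:30–12:50, 15:30–16:00, 16:30–17:00.
Restricted to 10:00–15:00: 10:30–12:50.
Windows ≥ 60 min: 10:30–12:50.
Earliest such window starts at 10:30.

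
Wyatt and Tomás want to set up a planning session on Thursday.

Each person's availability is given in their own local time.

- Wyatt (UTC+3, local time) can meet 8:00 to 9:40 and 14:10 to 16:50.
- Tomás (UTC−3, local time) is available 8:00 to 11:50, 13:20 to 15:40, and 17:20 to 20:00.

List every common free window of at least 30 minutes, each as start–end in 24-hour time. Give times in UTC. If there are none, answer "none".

Wyatt → UTC: 05:00–06:40, 11:10–13:50.
Tomás → UTC: 11:00–14:50, 16:20–18:40, 20:20–23:00.
Wyatt ∩ Tomás: 11:10–13:50.
Windows ≥ 30 min: 11:10–13:50.

11:10–13:50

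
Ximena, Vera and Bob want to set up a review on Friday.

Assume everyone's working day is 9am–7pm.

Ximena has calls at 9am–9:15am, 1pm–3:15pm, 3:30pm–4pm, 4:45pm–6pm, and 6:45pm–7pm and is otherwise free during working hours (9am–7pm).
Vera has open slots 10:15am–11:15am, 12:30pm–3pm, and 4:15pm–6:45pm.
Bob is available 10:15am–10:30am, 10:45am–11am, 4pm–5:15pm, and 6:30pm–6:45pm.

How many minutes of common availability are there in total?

Ximena free within 09:00–19:00: 09:15–13:00, 15:15–15:30, 16:00–16:45, 18:00–18:45.
Ximena ∩ Vera: 10:15–11:15, 12:30–13:00, 16:15–16:45, 18:00–18:45.
Ximena ∩ Vera ∩ Bob: 10:15–10:30, 10:45–11:00, 16:15–16:45, 18:30–18:45.
Total common minutes: 15 + 15 + 30 + 15 = 75.

75 minutes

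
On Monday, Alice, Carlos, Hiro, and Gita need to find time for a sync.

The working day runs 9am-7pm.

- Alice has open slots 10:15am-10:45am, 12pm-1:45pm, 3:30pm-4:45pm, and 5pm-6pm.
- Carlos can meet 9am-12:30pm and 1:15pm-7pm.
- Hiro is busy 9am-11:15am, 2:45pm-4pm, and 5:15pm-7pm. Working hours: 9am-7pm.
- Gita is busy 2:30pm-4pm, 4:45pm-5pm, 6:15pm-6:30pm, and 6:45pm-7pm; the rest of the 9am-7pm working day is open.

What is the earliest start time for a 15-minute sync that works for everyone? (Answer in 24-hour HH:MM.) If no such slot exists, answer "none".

Hiro free within 09:00–19:00: 11:15–14:45, 16:00–17:15.
Gita free within 09:00–19:00: 09:00–14:30, 16:00–16:45, 17:00–18:15, 18:30–18:45.
Alice ∩ Carlos: 10:15–10:45, 12:00–12:30, 13:15–13:45, 15:30–16:45, 17:00–18:00.
Alice ∩ Carlos ∩ Hiro: 12:00–12:30, 13:15–13:45, 16:00–16:45, 17:00–17:15.
Alice ∩ Carlos ∩ Hiro ∩ Gita: 12:00–12:30, 13:15–13:45, 16:00–16:45, 17:00–17:15.
Windows ≥ 15 min: 12:00–12:30, 13:15–13:45, 16:00–16:45, 17:00–17:15.
Earliest such window starts at 12:00.

12:00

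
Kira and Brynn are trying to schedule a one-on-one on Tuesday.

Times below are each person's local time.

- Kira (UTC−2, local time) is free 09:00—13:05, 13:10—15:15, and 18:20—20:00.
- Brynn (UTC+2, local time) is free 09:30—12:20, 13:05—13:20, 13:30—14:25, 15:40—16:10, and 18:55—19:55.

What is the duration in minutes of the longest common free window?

Kira → UTC: 11:00–15:05, 15:10–17:15, 20:20–22:00.
Brynn → UTC: 07:30–10:20, 11:05–11:20, 11:30–12:25, 13:40–14:10, 16:55–17:55.
Kira ∩ Brynn: 11:05–11:20, 11:30–12:25, 13:40–14:10, 16:55–17:15.
Common window lengths: 15, 55, 30, 20 min; longest is 55.

55 minutes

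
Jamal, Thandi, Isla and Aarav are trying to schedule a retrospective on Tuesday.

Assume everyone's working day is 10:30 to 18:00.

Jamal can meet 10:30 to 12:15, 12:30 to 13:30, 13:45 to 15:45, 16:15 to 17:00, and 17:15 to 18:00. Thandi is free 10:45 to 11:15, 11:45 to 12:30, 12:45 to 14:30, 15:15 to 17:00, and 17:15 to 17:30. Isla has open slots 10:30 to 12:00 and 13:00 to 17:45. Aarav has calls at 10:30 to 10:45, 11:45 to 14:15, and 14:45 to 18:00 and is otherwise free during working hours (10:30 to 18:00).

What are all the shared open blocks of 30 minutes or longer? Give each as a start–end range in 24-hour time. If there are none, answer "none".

Aarav free within 10:30–18:00: 10:45–11:45, 14:15–14:45.
Jamal ∩ Thandi: 10:45–11:15, 11:45–12:15, 12:45–13:30, 13:45–14:30, 15:15–15:45, 16:15–17:00, 17:15–17:30.
Jamal ∩ Thandi ∩ Isla: 10:45–11:15, 11:45–12:00, 13:00–13:30, 13:45–14:30, 15:15–15:45, 16:15–17:00, 17:15–17:30.
Jamal ∩ Thandi ∩ Isla ∩ Aarav: 10:45–11:15, 14:15–14:30.
Windows ≥ 30 min: 10:45–11:15.

10:45–11:15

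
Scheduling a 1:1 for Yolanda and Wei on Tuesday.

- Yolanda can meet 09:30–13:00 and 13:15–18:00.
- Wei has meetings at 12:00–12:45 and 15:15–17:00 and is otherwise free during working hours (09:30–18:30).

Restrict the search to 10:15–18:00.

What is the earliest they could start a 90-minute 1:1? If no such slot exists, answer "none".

10:15

Wei free within 09:30–18:30: 09:30–12:00, 12:45–15:15, 17:00–18:30.
Yolanda ∩ Wei: 09:30–12:00, 12:45–13:00, 13:15–15:15, 17:00–18:00.
Restricted to 10:15–18:00: 10:15–12:00, 12:45–13:00, 13:15–15:15, 17:00–18:00.
Windows ≥ 90 min: 10:15–12:00, 13:15–15:15.
Earliest such window starts at 10:15.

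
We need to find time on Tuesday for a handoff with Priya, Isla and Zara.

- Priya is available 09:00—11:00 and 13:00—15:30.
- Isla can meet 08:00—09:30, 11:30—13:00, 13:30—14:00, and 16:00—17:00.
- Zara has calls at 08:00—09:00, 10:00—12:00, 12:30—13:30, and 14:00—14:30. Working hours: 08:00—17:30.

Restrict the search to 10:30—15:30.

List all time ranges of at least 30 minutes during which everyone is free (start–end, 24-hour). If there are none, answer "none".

Zara free within 08:00–17:30: 09:00–10:00, 12:00–12:30, 13:30–14:00, 14:30–17:30.
Priya ∩ Isla: 09:00–09:30, 13:30–14:00.
Priya ∩ Isla ∩ Zara: 09:00–09:30, 13:30–14:00.
Restricted to 10:30–15:30: 13:30–14:00.
Windows ≥ 30 min: 13:30–14:00.

13:30–14:00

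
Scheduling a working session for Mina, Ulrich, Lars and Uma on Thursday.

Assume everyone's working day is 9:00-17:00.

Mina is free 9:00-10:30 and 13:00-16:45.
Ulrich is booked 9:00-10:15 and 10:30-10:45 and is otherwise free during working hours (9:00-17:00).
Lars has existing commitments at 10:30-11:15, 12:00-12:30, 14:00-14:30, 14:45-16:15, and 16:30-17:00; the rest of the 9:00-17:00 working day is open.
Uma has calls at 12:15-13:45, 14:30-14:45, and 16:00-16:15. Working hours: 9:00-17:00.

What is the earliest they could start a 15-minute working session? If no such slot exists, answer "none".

Ulrich free within 09:00–17:00: 10:15–10:30, 10:45–17:00.
Lars free within 09:00–17:00: 09:00–10:30, 11:15–12:00, 12:30–14:00, 14:30–14:45, 16:15–16:30.
Uma free within 09:00–17:00: 09:00–12:15, 13:45–14:30, 14:45–16:00, 16:15–17:00.
Mina ∩ Ulrich: 10:15–10:30, 13:00–16:45.
Mina ∩ Ulrich ∩ Lars: 10:15–10:30, 13:00–14:00, 14:30–14:45, 16:15–16:30.
Mina ∩ Ulrich ∩ Lars ∩ Uma: 10:15–10:30, 13:45–14:00, 16:15–16:30.
Windows ≥ 15 min: 10:15–10:30, 13:45–14:00, 16:15–16:30.
Earliest such window starts at 10:15.

10:15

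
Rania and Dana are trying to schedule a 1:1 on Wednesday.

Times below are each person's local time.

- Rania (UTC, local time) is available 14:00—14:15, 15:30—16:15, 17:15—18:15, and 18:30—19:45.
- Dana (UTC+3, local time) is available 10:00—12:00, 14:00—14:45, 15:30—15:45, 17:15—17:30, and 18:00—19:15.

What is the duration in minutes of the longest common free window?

45 minutes

Rania → UTC: 14:00–14:15, 15:30–16:15, 17:15–18:15, 18:30–19:45.
Dana → UTC: 07:00–09:00, 11:00–11:45, 12:30–12:45, 14:15–14:30, 15:00–16:15.
Rania ∩ Dana: 15:30–16:15.
Single common window of 45 minutes.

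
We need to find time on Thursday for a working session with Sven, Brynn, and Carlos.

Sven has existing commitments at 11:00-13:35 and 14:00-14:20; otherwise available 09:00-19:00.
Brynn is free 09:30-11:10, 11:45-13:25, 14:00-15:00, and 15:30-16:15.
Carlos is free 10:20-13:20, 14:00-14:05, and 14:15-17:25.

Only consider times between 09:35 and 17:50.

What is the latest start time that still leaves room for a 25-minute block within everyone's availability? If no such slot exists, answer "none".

15:50

Sven free within 09:00–19:00: 09:00–11:00, 13:35–14:00, 14:20–19:00.
Sven ∩ Brynn: 09:30–11:00, 14:20–15:00, 15:30–16:15.
Sven ∩ Brynn ∩ Carlos: 10:20–11:00, 14:20–15:00, 15:30–16:15.
Restricted to 09:35–17:50: 10:20–11:00, 14:20–15:00, 15:30–16:15.
Windows ≥ 25 min: 10:20–11:00, 14:20–15:00, 15:30–16:15.
Latest start in the last window 15:30–16:15 is 16:15 − 25 min = 15:50.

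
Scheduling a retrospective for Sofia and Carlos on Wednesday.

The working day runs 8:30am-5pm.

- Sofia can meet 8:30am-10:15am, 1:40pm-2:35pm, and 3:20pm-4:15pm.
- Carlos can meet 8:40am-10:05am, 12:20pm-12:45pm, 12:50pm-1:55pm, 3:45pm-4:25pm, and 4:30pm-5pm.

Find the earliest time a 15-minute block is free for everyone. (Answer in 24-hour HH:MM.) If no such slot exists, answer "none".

Sofia ∩ Carlos: 08:40–10:05, 13:40–13:55, 15:45–16:15.
Windows ≥ 15 min: 08:40–10:05, 13:40–13:55, 15:45–16:15.
Earliest such window starts at 08:40.

08:40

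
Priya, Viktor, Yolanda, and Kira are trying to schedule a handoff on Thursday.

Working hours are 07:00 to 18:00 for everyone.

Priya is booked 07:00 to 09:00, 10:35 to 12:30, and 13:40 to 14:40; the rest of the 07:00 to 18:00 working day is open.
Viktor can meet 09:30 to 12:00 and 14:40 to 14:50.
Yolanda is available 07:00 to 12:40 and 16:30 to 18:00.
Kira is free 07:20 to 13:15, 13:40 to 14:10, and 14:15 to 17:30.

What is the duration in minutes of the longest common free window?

65 minutes

Priya free within 07:00–18:00: 09:00–10:35, 12:30–13:40, 14:40–18:00.
Priya ∩ Viktor: 09:30–10:35, 14:40–14:50.
Priya ∩ Viktor ∩ Yolanda: 09:30–10:35.
Priya ∩ Viktor ∩ Yolanda ∩ Kira: 09:30–10:35.
Single common window of 65 minutes.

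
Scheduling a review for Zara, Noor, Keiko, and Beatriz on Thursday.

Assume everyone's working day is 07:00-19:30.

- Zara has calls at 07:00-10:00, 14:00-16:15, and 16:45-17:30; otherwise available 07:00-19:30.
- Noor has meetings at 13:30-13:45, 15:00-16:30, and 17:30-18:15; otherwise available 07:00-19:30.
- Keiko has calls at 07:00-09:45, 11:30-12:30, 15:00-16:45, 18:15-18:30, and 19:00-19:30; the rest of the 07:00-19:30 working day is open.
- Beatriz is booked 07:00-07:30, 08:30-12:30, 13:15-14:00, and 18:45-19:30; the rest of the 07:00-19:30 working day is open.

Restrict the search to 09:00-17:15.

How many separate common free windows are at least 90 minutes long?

Zara free within 07:00–19:30: 10:00–14:00, 16:15–16:45, 17:30–19:30.
Noor free within 07:00–19:30: 07:00–13:30, 13:45–15:00, 16:30–17:30, 18:15–19:30.
Keiko free within 07:00–19:30: 09:45–11:30, 12:30–15:00, 16:45–18:15, 18:30–19:00.
Beatriz free within 07:00–19:30: 07:30–08:30, 12:30–13:15, 14:00–18:45.
Zara ∩ Noor: 10:00–13:30, 13:45–14:00, 16:30–16:45, 18:15–19:30.
Zara ∩ Noor ∩ Keiko: 10:00–11:30, 12:30–13:30, 13:45–14:00, 18:30–19:00.
Zara ∩ Noor ∩ Keiko ∩ Beatriz: 12:30–13:15, 18:30–18:45.
Restricted to 09:00–17:15: 12:30–13:15.
Windows ≥ 90 min: (none).
That's 0 windows.

0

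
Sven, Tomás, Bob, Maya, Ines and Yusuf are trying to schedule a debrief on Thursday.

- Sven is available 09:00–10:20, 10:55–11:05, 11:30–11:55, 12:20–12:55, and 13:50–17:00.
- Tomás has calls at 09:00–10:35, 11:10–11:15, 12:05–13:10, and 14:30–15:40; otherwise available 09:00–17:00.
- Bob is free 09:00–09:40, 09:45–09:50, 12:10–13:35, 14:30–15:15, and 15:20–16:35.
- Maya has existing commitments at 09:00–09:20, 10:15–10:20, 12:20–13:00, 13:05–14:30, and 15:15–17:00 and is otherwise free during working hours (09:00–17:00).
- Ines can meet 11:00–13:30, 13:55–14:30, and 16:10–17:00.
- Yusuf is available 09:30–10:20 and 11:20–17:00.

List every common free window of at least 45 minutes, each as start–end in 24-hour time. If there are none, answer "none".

none

Tomás free within 09:00–17:00: 10:35–11:10, 11:15–12:05, 13:10–14:30, 15:40–17:00.
Maya free within 09:00–17:00: 09:20–10:15, 10:20–12:20, 13:00–13:05, 14:30–15:15.
Sven ∩ Tomás: 10:55–11:05, 11:30–11:55, 13:50–14:30, 15:40–17:00.
Sven ∩ Tomás ∩ Bob: 15:40–16:35.
Sven ∩ Tomás ∩ Bob ∩ Maya: (none).
Sven ∩ Tomás ∩ Bob ∩ Maya ∩ Ines: (none).
Sven ∩ Tomás ∩ Bob ∩ Maya ∩ Ines ∩ Yusuf: (none).
Windows ≥ 45 min: (none).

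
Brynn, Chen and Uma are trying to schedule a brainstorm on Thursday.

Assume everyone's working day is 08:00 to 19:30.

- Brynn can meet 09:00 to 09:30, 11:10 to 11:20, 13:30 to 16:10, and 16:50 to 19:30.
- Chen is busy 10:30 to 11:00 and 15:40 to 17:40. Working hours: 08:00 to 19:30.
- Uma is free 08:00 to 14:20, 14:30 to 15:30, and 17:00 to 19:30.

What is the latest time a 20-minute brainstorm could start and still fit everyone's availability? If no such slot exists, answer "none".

Chen free within 08:00–19:30: 08:00–10:30, 11:00–15:40, 17:40–19:30.
Brynn ∩ Chen: 09:00–09:30, 11:10–11:20, 13:30–15:40, 17:40–19:30.
Brynn ∩ Chen ∩ Uma: 09:00–09:30, 11:10–11:20, 13:30–14:20, 14:30–15:30, 17:40–19:30.
Windows ≥ 20 min: 09:00–09:30, 13:30–14:20, 14:30–15:30, 17:40–19:30.
Latest start in the last window 17:40–19:30 is 19:30 − 20 min = 19:10.

19:10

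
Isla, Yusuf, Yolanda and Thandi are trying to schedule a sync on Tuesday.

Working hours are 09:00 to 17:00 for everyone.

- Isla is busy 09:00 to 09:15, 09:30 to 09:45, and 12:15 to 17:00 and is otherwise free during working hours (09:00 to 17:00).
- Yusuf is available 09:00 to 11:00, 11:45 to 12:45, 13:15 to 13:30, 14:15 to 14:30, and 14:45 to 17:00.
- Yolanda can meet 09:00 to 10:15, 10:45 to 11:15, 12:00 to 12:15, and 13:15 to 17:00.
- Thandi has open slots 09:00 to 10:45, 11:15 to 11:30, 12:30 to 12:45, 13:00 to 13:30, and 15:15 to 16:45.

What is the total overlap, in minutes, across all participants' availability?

45 minutes

Isla free within 09:00–17:00: 09:15–09:30, 09:45–12:15.
Isla ∩ Yusuf: 09:15–09:30, 09:45–11:00, 11:45–12:15.
Isla ∩ Yusuf ∩ Yolanda: 09:15–09:30, 09:45–10:15, 10:45–11:00, 12:00–12:15.
Isla ∩ Yusuf ∩ Yolanda ∩ Thandi: 09:15–09:30, 09:45–10:15.
Total common minutes: 15 + 30 = 45.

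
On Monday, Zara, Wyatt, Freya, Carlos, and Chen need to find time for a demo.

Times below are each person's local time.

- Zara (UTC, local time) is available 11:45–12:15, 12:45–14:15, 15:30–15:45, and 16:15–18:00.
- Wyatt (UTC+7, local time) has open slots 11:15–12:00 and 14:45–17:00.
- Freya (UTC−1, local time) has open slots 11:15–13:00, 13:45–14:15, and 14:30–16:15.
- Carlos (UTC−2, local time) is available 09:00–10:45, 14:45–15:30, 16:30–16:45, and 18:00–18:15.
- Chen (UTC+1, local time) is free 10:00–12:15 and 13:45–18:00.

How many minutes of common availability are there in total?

0 minutes

Zara → UTC: 11:45–12:15, 12:45–14:15, 15:30–15:45, 16:15–18:00.
Wyatt → UTC: 04:15–05:00, 07:45–10:00.
Freya → UTC: 12:15–14:00, 14:45–15:15, 15:30–17:15.
Carlos → UTC: 11:00–12:45, 16:45–17:30, 18:30–18:45, 20:00–20:15.
Chen → UTC: 09:00–11:15, 12:45–17:00.
Zara ∩ Wyatt: (none).
Zara ∩ Wyatt ∩ Freya: (none).
Zara ∩ Wyatt ∩ Freya ∩ Carlos: (none).
Zara ∩ Wyatt ∩ Freya ∩ Carlos ∩ Chen: (none).
Total common minutes: 0.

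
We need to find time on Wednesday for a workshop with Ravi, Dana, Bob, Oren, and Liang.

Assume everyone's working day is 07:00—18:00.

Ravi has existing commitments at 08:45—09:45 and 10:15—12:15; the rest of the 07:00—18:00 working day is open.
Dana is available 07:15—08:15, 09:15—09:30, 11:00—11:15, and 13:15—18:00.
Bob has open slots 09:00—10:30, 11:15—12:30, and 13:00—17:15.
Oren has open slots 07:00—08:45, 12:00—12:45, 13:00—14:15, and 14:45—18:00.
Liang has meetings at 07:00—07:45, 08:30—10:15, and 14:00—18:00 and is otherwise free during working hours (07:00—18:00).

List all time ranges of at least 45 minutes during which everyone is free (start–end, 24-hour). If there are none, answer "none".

13:15–14:00

Ravi free within 07:00–18:00: 07:00–08:45, 09:45–10:15, 12:15–18:00.
Liang free within 07:00–18:00: 07:45–08:30, 10:15–14:00.
Ravi ∩ Dana: 07:15–08:15, 13:15–18:00.
Ravi ∩ Dana ∩ Bob: 13:15–17:15.
Ravi ∩ Dana ∩ Bob ∩ Oren: 13:15–14:15, 14:45–17:15.
Ravi ∩ Dana ∩ Bob ∩ Oren ∩ Liang: 13:15–14:00.
Windows ≥ 45 min: 13:15–14:00.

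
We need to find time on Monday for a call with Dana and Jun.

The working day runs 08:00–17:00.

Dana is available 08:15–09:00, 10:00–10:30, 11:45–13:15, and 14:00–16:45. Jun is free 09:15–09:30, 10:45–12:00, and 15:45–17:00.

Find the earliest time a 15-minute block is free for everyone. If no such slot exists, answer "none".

11:45

Dana ∩ Jun: 11:45–12:00, 15:45–16:45.
Windows ≥ 15 min: 11:45–12:00, 15:45–16:45.
Earliest such window starts at 11:45.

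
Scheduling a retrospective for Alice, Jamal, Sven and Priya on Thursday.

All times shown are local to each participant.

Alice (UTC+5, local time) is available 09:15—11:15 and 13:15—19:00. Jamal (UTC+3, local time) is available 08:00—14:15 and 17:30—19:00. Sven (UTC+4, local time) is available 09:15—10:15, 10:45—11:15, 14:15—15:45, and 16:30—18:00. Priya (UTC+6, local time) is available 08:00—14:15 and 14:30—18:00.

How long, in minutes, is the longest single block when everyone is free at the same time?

Alice → UTC: 04:15–06:15, 08:15–14:00.
Jamal → UTC: 05:00–11:15, 14:30–16:00.
Sven → UTC: 05:15–06:15, 06:45–07:15, 10:15–11:45, 12:30–14:00.
Priya → UTC: 02:00–08:15, 08:30–12:00.
Alice ∩ Jamal: 05:00–06:15, 08:15–11:15.
Alice ∩ Jamal ∩ Sven: 05:15–06:15, 10:15–11:15.
Alice ∩ Jamal ∩ Sven ∩ Priya: 05:15–06:15, 10:15–11:15.
Common window lengths: 60, 60 min; longest is 60.

60 minutes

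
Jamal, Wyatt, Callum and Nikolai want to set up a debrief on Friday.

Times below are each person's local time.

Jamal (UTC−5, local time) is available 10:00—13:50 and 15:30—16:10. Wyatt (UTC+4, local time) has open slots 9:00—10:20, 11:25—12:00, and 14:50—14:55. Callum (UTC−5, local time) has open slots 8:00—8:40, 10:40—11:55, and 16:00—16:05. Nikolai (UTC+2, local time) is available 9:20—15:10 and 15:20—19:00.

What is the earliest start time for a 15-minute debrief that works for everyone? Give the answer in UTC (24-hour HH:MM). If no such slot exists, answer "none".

Jamal → UTC: 15:00–18:50, 20:30–21:10.
Wyatt → UTC: 05:00–06:20, 07:25–08:00, 10:50–10:55.
Callum → UTC: 13:00–13:40, 15:40–16:55, 21:00–21:05.
Nikolai → UTC: 07:20–13:10, 13:20–17:00.
Jamal ∩ Wyatt: (none).
Jamal ∩ Wyatt ∩ Callum: (none).
Jamal ∩ Wyatt ∩ Callum ∩ Nikolai: (none).
Windows ≥ 15 min: (none).

none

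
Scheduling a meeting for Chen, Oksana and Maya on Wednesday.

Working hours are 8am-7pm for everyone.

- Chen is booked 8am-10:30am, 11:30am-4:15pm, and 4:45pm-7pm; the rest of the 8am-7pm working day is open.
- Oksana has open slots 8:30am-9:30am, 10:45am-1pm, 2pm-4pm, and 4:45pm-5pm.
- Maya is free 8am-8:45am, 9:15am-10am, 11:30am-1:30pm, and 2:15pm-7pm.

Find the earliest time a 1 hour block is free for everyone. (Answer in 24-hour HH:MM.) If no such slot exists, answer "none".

none

Chen free within 08:00–19:00: 10:30–11:30, 16:15–16:45.
Chen ∩ Oksana: 10:45–11:30.
Chen ∩ Oksana ∩ Maya: (none).
Windows ≥ 60 min: (none).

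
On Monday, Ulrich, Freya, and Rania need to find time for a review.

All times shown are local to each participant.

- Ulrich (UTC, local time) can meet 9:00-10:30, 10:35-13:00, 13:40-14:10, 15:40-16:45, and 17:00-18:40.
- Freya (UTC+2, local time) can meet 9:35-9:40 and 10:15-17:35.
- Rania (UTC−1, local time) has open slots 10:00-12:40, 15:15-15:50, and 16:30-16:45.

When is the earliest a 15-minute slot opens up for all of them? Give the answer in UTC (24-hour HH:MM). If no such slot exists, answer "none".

11:00

Ulrich → UTC: 09:00–10:30, 10:35–13:00, 13:40–14:10, 15:40–16:45, 17:00–18:40.
Freya → UTC: 07:35–07:40, 08:15–15:35.
Rania → UTC: 11:00–13:40, 16:15–16:50, 17:30–17:45.
Ulrich ∩ Freya: 09:00–10:30, 10:35–13:00, 13:40–14:10.
Ulrich ∩ Freya ∩ Rania: 11:00–13:00.
Windows ≥ 15 min: 11:00–13:00.
Earliest such window starts at 11:00.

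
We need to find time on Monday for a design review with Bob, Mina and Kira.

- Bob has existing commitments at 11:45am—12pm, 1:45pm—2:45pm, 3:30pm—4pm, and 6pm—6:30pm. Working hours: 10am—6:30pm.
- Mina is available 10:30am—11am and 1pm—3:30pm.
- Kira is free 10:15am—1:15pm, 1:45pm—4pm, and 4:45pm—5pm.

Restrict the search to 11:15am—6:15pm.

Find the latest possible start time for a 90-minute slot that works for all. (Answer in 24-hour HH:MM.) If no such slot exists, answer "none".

Bob free within 10:00–18:30: 10:00–11:45, 12:00–13:45, 14:45–15:30, 16:00–18:00.
Bob ∩ Mina: 10:30–11:00, 13:00–13:45, 14:45–15:30.
Bob ∩ Mina ∩ Kira: 10:30–11:00, 13:00–13:15, 14:45–15:30.
Restricted to 11:15–18:15: 13:00–13:15, 14:45–15:30.
Windows ≥ 90 min: (none).

none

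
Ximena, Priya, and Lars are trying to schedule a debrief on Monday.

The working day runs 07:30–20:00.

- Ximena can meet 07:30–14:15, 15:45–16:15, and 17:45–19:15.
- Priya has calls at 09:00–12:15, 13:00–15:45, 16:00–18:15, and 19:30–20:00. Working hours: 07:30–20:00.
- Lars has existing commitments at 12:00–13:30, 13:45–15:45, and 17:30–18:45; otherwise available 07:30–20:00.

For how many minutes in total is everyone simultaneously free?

Priya free within 07:30–20:00: 07:30–09:00, 12:15–13:00, 15:45–16:00, 18:15–19:30.
Lars free within 07:30–20:00: 07:30–12:00, 13:30–13:45, 15:45–17:30, 18:45–20:00.
Ximena ∩ Priya: 07:30–09:00, 12:15–13:00, 15:45–16:00, 18:15–19:15.
Ximena ∩ Priya ∩ Lars: 07:30–09:00, 15:45–16:00, 18:45–19:15.
Total common minutes: 90 + 15 + 30 = 135.

135 minutes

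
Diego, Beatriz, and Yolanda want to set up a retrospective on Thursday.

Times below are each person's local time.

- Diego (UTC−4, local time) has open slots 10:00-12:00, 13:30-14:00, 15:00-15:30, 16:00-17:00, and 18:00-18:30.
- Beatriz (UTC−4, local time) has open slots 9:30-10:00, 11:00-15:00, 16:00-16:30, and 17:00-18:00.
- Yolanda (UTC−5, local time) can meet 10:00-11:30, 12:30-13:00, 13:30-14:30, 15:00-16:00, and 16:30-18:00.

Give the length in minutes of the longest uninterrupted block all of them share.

Diego → UTC: 14:00–16:00, 17:30–18:00, 19:00–19:30, 20:00–21:00, 22:00–22:30.
Beatriz → UTC: 13:30–14:00, 15:00–19:00, 20:00–20:30, 21:00–22:00.
Yolanda → UTC: 15:00–16:30, 17:30–18:00, 18:30–19:30, 20:00–21:00, 21:30–23:00.
Diego ∩ Beatriz: 15:00–16:00, 17:30–18:00, 20:00–20:30.
Diego ∩ Beatriz ∩ Yolanda: 15:00–16:00, 17:30–18:00, 20:00–20:30.
Common window lengths: 60, 30, 30 min; longest is 60.

60 minutes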